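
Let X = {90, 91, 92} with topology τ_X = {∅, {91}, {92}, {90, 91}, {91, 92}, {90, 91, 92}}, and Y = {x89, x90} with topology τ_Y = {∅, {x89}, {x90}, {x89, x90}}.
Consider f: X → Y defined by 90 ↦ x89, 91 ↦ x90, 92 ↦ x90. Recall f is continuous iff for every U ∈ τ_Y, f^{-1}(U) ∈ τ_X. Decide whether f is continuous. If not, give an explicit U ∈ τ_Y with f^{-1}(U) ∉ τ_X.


f is NOT continuous.

Compute f^{-1}(U) for each U ∈ τ_Y:
  U = ∅: f^{-1}(U) = ∅ ∈ τ_X ✓.
  U = {x89}: f^{-1}(U) = {90} ∉ τ_X ✗.
  U = {x90}: f^{-1}(U) = {91, 92} ∈ τ_X ✓.
  U = {x89, x90}: f^{-1}(U) = {90, 91, 92} ∈ τ_X ✓.
Found U = {x89} with f^{-1}(U) = {90} not in τ_X. Therefore f is NOT continuous.


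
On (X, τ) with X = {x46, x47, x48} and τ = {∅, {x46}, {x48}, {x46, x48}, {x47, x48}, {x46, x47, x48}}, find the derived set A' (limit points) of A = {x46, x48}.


A' = {x47}

For each x ∈ X, list the open sets U ∈ τ with x ∈ U, then check whether U ∩ (A ∖ {x}) ≠ ∅ for every such U.
  x = x46: open {x46} ∋ x has {x46} ∩ (A ∖ {x46}) = ∅, so x is NOT a limit point.
  x = x47: opens ∋ x are {x47, x48}, {x46, x47, x48}; each meets A ∖ {x47}, so x IS a limit point.
  x = x48: open {x48} ∋ x has {x48} ∩ (A ∖ {x48}) = ∅, so x is NOT a limit point.
Collecting: A' = {x47}.


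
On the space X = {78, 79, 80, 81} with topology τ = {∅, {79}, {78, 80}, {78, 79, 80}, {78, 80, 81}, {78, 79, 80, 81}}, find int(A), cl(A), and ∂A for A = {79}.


int(A) = {79}, cl(A) = {79}, ∂A = ∅.

Closed sets in (X, τ) are complements of opens:
  closed(X, τ) = {∅, {79}, {81}, {79, 81}, {78, 80, 81}, {78, 79, 80, 81}}.
int(A) = ⋃ {U ∈ τ : U ⊆ A}. Opens contained in A: ∅, {79}.
Taking the union of these: int(A) = {79}.
cl(A) = ⋂ {C closed : A ⊆ C}. Closed sets containing A: {79}, {79, 81}, {78, 79, 80, 81}.
Intersecting these: cl(A) = {79}.
∂A = cl(A) ∖ int(A) = {79} ∖ {79} = ∅.


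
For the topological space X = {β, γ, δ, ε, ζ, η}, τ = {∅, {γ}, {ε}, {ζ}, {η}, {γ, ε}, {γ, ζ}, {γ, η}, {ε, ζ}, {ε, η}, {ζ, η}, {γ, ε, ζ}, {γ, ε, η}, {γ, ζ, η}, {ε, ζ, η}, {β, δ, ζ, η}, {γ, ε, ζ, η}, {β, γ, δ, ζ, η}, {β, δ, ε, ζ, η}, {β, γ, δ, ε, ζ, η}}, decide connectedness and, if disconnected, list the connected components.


(X, τ) is disconnected; components = [{γ}, {ε}, {β, δ, ζ, η}].

Find clopen sets (U ∈ τ with X ∖ U ∈ τ):
  U = ∅, X ∖ U = {β, γ, δ, ε, ζ, η} — both open, so U is clopen.
  U = {γ}, X ∖ U = {β, δ, ε, ζ, η} — both open, so U is clopen.
  U = {ε}, X ∖ U = {β, γ, δ, ζ, η} — both open, so U is clopen.
  U = {γ, ε}, X ∖ U = {β, δ, ζ, η} — both open, so U is clopen.
  U = {β, δ, ζ, η}, X ∖ U = {γ, ε} — both open, so U is clopen.
  U = {β, γ, δ, ζ, η}, X ∖ U = {ε} — both open, so U is clopen.
  U = {β, δ, ε, ζ, η}, X ∖ U = {γ} — both open, so U is clopen.
  U = {β, γ, δ, ε, ζ, η}, X ∖ U = ∅ — both open, so U is clopen.
Nontrivial clopen(s) exist: e.g. {ε}. So (X, τ) is disconnected.
Compute connected components by grouping points that agree on all clopens:
  component: {γ}
  component: {ε}
  component: {β, δ, ζ, η}


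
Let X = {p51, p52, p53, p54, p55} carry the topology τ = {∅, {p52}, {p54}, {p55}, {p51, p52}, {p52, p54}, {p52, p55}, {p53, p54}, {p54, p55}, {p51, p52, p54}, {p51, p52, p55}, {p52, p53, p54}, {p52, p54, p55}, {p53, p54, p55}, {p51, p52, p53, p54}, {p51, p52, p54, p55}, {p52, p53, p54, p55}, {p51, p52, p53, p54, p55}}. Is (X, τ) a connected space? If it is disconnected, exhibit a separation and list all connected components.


(X, τ) is disconnected; components = [{p55}, {p51, p52}, {p53, p54}].

Find clopen sets (U ∈ τ with X ∖ U ∈ τ):
  U = ∅, X ∖ U = {p51, p52, p53, p54, p55} — both open, so U is clopen.
  U = {p55}, X ∖ U = {p51, p52, p53, p54} — both open, so U is clopen.
  U = {p51, p52}, X ∖ U = {p53, p54, p55} — both open, so U is clopen.
  U = {p53, p54}, X ∖ U = {p51, p52, p55} — both open, so U is clopen.
  U = {p51, p52, p55}, X ∖ U = {p53, p54} — both open, so U is clopen.
  U = {p53, p54, p55}, X ∖ U = {p51, p52} — both open, so U is clopen.
  U = {p51, p52, p53, p54}, X ∖ U = {p55} — both open, so U is clopen.
  U = {p51, p52, p53, p54, p55}, X ∖ U = ∅ — both open, so U is clopen.
Nontrivial clopen(s) exist: e.g. {p53, p54}. So (X, τ) is disconnected.
Compute connected components by grouping points that agree on all clopens:
  component: {p55}
  component: {p51, p52}
  component: {p53, p54}


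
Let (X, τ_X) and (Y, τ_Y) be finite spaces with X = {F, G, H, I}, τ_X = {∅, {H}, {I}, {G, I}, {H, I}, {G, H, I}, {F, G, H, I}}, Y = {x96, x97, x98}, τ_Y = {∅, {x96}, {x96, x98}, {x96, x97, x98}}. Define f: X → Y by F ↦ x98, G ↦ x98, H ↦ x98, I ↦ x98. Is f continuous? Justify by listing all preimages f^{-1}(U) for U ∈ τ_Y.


f IS continuous.

Compute f^{-1}(U) for each U ∈ τ_Y:
  U = ∅: f^{-1}(U) = ∅ ∈ τ_X ✓.
  U = {x96}: f^{-1}(U) = ∅ ∈ τ_X ✓.
  U = {x96, x98}: f^{-1}(U) = {F, G, H, I} ∈ τ_X ✓.
  U = {x96, x97, x98}: f^{-1}(U) = {F, G, H, I} ∈ τ_X ✓.
Every preimage lies in τ_X, so f IS continuous.


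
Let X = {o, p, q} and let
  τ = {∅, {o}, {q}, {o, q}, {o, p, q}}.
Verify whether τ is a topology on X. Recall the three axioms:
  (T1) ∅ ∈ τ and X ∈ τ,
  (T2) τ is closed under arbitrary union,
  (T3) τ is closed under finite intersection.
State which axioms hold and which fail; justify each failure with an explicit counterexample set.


τ IS a topology on X.

Axiom (T1): ∅ ∈ τ? Yes; X ∈ τ? Yes.
Axiom (T2/T3): check pairwise unions and intersections of members of τ.
All pairwise intersections and unions checked — each lies in τ. Therefore τ satisfies (T1), (T2), (T3): it IS a topology on X.


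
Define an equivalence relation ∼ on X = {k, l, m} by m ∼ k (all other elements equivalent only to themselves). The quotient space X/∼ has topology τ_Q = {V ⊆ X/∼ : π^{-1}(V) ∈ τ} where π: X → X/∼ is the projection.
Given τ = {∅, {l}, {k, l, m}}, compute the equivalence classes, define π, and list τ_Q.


X/∼ = {[k=m], [l]}; |τ_Q| = 3.

Equivalence classes: [k=m], [l].
Quotient map π: X → X/∼ sends k ↦ [k=m], l ↦ [l], m ↦ [k=m].
For each subset V ⊆ X/∼, compute π^{-1}(V) ⊆ X and check whether π^{-1}(V) ∈ τ. V is open in τ_Q iff π^{-1}(V) ∈ τ.
  V = {}: π^{-1}(V) = ∅ ∈ τ ✓.
  V = {[k=m]}: π^{-1}(V) = {k, m} ∉ τ ✗.
  V = {[l]}: π^{-1}(V) = {l} ∈ τ ✓.
  V = {[k=m], [l]}: π^{-1}(V) = {k, l, m} ∈ τ ✓.
Open sets in the quotient: τ_Q = {{}, {[l]}, {[k=m], [l]}} (3 elements).


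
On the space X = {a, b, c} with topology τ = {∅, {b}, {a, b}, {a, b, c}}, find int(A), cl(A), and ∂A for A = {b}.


int(A) = {b}, cl(A) = {a, b, c}, ∂A = {a, c}.

Closed sets in (X, τ) are complements of opens:
  closed(X, τ) = {∅, {c}, {a, c}, {a, b, c}}.
int(A) = ⋃ {U ∈ τ : U ⊆ A}. Opens contained in A: ∅, {b}.
Taking the union of these: int(A) = {b}.
cl(A) = ⋂ {C closed : A ⊆ C}. Closed sets containing A: {a, b, c}.
Intersecting these: cl(A) = {a, b, c}.
∂A = cl(A) ∖ int(A) = {a, b, c} ∖ {b} = {a, c}.


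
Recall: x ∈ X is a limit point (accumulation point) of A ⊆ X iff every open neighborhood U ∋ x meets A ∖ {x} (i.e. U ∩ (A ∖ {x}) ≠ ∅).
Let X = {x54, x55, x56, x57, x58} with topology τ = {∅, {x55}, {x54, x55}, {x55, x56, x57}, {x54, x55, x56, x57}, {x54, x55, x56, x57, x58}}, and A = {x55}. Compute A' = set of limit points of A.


A' = {x54, x56, x57, x58}

For each x ∈ X, list the open sets U ∈ τ with x ∈ U, then check whether U ∩ (A ∖ {x}) ≠ ∅ for every such U.
  x = x54: opens ∋ x are {x54, x55}, {x54, x55, x56, x57}, {x54, x55, x56, x57, x58}; each meets A ∖ {x54}, so x IS a limit point.
  x = x55: open {x55} ∋ x has {x55} ∩ (A ∖ {x55}) = ∅, so x is NOT a limit point.
  x = x56: opens ∋ x are {x55, x56, x57}, {x54, x55, x56, x57}, {x54, x55, x56, x57, x58}; each meets A ∖ {x56}, so x IS a limit point.
  x = x57: opens ∋ x are {x55, x56, x57}, {x54, x55, x56, x57}, {x54, x55, x56, x57, x58}; each meets A ∖ {x57}, so x IS a limit point.
  x = x58: opens ∋ x are {x54, x55, x56, x57, x58}; each meets A ∖ {x58}, so x IS a limit point.
Collecting: A' = {x54, x56, x57, x58}.


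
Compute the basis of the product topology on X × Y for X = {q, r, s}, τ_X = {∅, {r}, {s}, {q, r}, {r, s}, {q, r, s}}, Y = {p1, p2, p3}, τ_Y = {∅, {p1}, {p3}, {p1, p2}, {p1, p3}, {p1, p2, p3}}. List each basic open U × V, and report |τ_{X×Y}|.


Basis B = {∅ × ∅, {r} × {p1}, {r} × {p3}, {s} × {p1}, {s} × {p3}, {q, r} × {p1}, {q, r} × {p3}, {r} × {p1, p2}, {r} × {p1, p3}, {r, s} × {p1}, {r, s} × {p3}, {s} × {p1, p2}, {s} × {p1, p3}, {q, r, s} × {p1}, {q, r, s} × {p3}, {r} × {p1, p2, p3}, {s} × {p1, p2, p3}, {q, r} × {p1, p2}, {q, r} × {p1, p3}, {r, s} × {p1, p2}, {r, s} × {p1, p3}, {q, r} × {p1, p2, p3}, {q, r, s} × {p1, p2}, {q, r, s} × {p1, p3}, {r, s} × {p1, p2, p3}, {q, r, s} × {p1, p2, p3}}; |τ_{X×Y}| = 108.

Enumerate products U × V with U ∈ τ_X, V ∈ τ_Y (deduplicated):
  ∅ × ∅ = {} (∅)
  {r} × {p1} = {(r,p1)}
  {r} × {p3} = {(r,p3)}
  {s} × {p1} = {(s,p1)}
  {s} × {p3} = {(s,p3)}
  {q, r} × {p1} = {(q,p1), (r,p1)}
  {q, r} × {p3} = {(q,p3), (r,p3)}
  {r} × {p1, p2} = {(r,p1), (r,p2)}
  {r} × {p1, p3} = {(r,p1), (r,p3)}
  {r, s} × {p1} = {(r,p1), (s,p1)}
  {r, s} × {p3} = {(r,p3), (s,p3)}
  {s} × {p1, p2} = {(s,p1), (s,p2)}
  {s} × {p1, p3} = {(s,p1), (s,p3)}
  {q, r, s} × {p1} = {(q,p1), (r,p1), (s,p1)}
  {q, r, s} × {p3} = {(q,p3), (r,p3), (s,p3)}
  {r} × {p1, p2, p3} = {(r,p1), (r,p2), (r,p3)}
  {s} × {p1, p2, p3} = {(s,p1), (s,p2), (s,p3)}
  {q, r} × {p1, p2} = {(q,p1), (q,p2), (r,p1), (r,p2)}
  {q, r} × {p1, p3} = {(q,p1), (q,p3), (r,p1), (r,p3)}
  {r, s} × {p1, p2} = {(r,p1), (r,p2), (s,p1), (s,p2)}
  {r, s} × {p1, p3} = {(r,p1), (r,p3), (s,p1), (s,p3)}
  {q, r} × {p1, p2, p3} = {(q,p1), (q,p2), (q,p3), (r,p1), (r,p2), (r,p3)}
  {q, r, s} × {p1, p2} = {(q,p1), (q,p2), (r,p1), (r,p2), (s,p1), (s,p2)}
  {q, r, s} × {p1, p3} = {(q,p1), (q,p3), (r,p1), (r,p3), (s,p1), (s,p3)}
  {r, s} × {p1, p2, p3} = {(r,p1), (r,p2), (r,p3), (s,p1), (s,p2), (s,p3)}
  {q, r, s} × {p1, p2, p3} = {(q,p1), (q,p2), (q,p3), (r,p1), (r,p2), (r,p3), (s,p1), (s,p2), (s,p3)}
These 26 distinct sets form the basis B.
Close under arbitrary unions to get τ_{X×Y}; counting gives |τ_{X×Y}| = 108.


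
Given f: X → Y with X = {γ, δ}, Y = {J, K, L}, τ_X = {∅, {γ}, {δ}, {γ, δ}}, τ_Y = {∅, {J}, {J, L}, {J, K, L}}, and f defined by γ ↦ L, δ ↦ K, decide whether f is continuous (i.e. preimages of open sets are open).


f IS continuous.

Compute f^{-1}(U) for each U ∈ τ_Y:
  U = ∅: f^{-1}(U) = ∅ ∈ τ_X ✓.
  U = {J}: f^{-1}(U) = ∅ ∈ τ_X ✓.
  U = {J, L}: f^{-1}(U) = {γ} ∈ τ_X ✓.
  U = {J, K, L}: f^{-1}(U) = {γ, δ} ∈ τ_X ✓.
Every preimage lies in τ_X, so f IS continuous.


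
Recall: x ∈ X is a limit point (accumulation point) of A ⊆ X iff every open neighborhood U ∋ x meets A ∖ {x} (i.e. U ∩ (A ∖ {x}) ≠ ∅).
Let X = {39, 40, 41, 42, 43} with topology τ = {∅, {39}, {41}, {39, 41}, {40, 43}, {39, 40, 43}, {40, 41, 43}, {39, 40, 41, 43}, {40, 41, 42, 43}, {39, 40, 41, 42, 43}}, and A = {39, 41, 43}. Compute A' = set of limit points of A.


A' = {40, 42}

For each x ∈ X, list the open sets U ∈ τ with x ∈ U, then check whether U ∩ (A ∖ {x}) ≠ ∅ for every such U.
  x = 39: open {39} ∋ x has {39} ∩ (A ∖ {39}) = ∅, so x is NOT a limit point.
  x = 40: opens ∋ x are {40, 43}, {39, 40, 43}, {40, 41, 43}, {39, 40, 41, 43}, {40, 41, 42, 43}, {39, 40, 41, 42, 43}; each meets A ∖ {40}, so x IS a limit point.
  x = 41: open {41} ∋ x has {41} ∩ (A ∖ {41}) = ∅, so x is NOT a limit point.
  x = 42: opens ∋ x are {40, 41, 42, 43}, {39, 40, 41, 42, 43}; each meets A ∖ {42}, so x IS a limit point.
  x = 43: open {40, 43} ∋ x has {40, 43} ∩ (A ∖ {43}) = ∅, so x is NOT a limit point.
Collecting: A' = {40, 42}.


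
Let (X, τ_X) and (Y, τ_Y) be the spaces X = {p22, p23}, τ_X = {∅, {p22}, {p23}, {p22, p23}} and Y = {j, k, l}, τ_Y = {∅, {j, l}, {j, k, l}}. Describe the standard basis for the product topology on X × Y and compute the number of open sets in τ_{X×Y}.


Basis B = {∅ × ∅, {p22} × {j, l}, {p23} × {j, l}, {p22} × {j, k, l}, {p23} × {j, k, l}, {p22, p23} × {j, l}, {p22, p23} × {j, k, l}}; |τ_{X×Y}| = 9.

Enumerate products U × V with U ∈ τ_X, V ∈ τ_Y (deduplicated):
  ∅ × ∅ = {} (∅)
  {p22} × {j, l} = {(p22,j), (p22,l)}
  {p23} × {j, l} = {(p23,j), (p23,l)}
  {p22} × {j, k, l} = {(p22,j), (p22,k), (p22,l)}
  {p23} × {j, k, l} = {(p23,j), (p23,k), (p23,l)}
  {p22, p23} × {j, l} = {(p22,j), (p22,l), (p23,j), (p23,l)}
  {p22, p23} × {j, k, l} = {(p22,j), (p22,k), (p22,l), (p23,j), (p23,k), (p23,l)}
These 7 distinct sets form the basis B.
Close under arbitrary unions to get τ_{X×Y}; counting gives |τ_{X×Y}| = 9.


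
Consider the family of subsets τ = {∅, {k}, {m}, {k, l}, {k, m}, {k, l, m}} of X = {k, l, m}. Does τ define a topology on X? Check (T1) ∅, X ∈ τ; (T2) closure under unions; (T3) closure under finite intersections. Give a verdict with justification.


τ IS a topology on X.

Axiom (T1): ∅ ∈ τ? Yes; X ∈ τ? Yes.
Axiom (T2/T3): check pairwise unions and intersections of members of τ.
All pairwise intersections and unions checked — each lies in τ. Therefore τ satisfies (T1), (T2), (T3): it IS a topology on X.


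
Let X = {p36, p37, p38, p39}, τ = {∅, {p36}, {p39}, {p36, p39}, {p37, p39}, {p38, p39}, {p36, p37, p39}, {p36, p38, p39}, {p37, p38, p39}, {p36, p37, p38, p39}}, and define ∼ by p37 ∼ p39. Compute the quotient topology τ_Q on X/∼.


X/∼ = {[p36], [p37=p39], [p38]}; |τ_Q| = 6.

Equivalence classes: [p36], [p37=p39], [p38].
Quotient map π: X → X/∼ sends p36 ↦ [p36], p37 ↦ [p37=p39], p38 ↦ [p38], p39 ↦ [p37=p39].
For each subset V ⊆ X/∼, compute π^{-1}(V) ⊆ X and check whether π^{-1}(V) ∈ τ. V is open in τ_Q iff π^{-1}(V) ∈ τ.
  V = {}: π^{-1}(V) = ∅ ∈ τ ✓.
  V = {[p36]}: π^{-1}(V) = {p36} ∈ τ ✓.
  V = {[p37=p39]}: π^{-1}(V) = {p37, p39} ∈ τ ✓.
  V = {[p36], [p37=p39]}: π^{-1}(V) = {p36, p37, p39} ∈ τ ✓.
  V = {[p38]}: π^{-1}(V) = {p38} ∉ τ ✗.
  V = {[p36], [p38]}: π^{-1}(V) = {p36, p38} ∉ τ ✗.
  V = {[p37=p39], [p38]}: π^{-1}(V) = {p37, p38, p39} ∈ τ ✓.
  V = {[p36], [p37=p39], [p38]}: π^{-1}(V) = {p36, p37, p38, p39} ∈ τ ✓.
Open sets in the quotient: τ_Q = {{}, {[p36]}, {[p37=p39]}, {[p36], [p37=p39]}, {[p37=p39], [p38]}, {[p36], [p37=p39], [p38]}} (6 elements).


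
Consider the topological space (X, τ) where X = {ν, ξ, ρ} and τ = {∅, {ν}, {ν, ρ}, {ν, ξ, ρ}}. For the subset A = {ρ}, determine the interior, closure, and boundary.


int(A) = ∅, cl(A) = {ξ, ρ}, ∂A = {ξ, ρ}.

Closed sets in (X, τ) are complements of opens:
  closed(X, τ) = {∅, {ξ}, {ξ, ρ}, {ν, ξ, ρ}}.
int(A) = ⋃ {U ∈ τ : U ⊆ A}. Opens contained in A: ∅.
Taking the union of these: int(A) = ∅.
cl(A) = ⋂ {C closed : A ⊆ C}. Closed sets containing A: {ξ, ρ}, {ν, ξ, ρ}.
Intersecting these: cl(A) = {ξ, ρ}.
∂A = cl(A) ∖ int(A) = {ξ, ρ} ∖ ∅ = {ξ, ρ}.


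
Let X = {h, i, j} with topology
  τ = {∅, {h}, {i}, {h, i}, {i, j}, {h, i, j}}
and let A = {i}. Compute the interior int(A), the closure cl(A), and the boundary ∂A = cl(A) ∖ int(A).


int(A) = {i}, cl(A) = {i, j}, ∂A = {j}.

Closed sets in (X, τ) are complements of opens:
  closed(X, τ) = {∅, {h}, {j}, {h, j}, {i, j}, {h, i, j}}.
int(A) = ⋃ {U ∈ τ : U ⊆ A}. Opens contained in A: ∅, {i}.
Taking the union of these: int(A) = {i}.
cl(A) = ⋂ {C closed : A ⊆ C}. Closed sets containing A: {i, j}, {h, i, j}.
Intersecting these: cl(A) = {i, j}.
∂A = cl(A) ∖ int(A) = {i, j} ∖ {i} = {j}.


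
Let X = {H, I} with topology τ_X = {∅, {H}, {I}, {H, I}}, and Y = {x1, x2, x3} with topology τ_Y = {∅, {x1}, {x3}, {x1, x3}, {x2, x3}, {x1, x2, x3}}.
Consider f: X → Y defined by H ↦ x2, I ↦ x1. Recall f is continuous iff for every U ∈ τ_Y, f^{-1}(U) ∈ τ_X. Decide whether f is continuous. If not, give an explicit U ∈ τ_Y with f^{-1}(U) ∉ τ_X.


f IS continuous.

Compute f^{-1}(U) for each U ∈ τ_Y:
  U = ∅: f^{-1}(U) = ∅ ∈ τ_X ✓.
  U = {x1}: f^{-1}(U) = {I} ∈ τ_X ✓.
  U = {x3}: f^{-1}(U) = ∅ ∈ τ_X ✓.
  U = {x1, x3}: f^{-1}(U) = {I} ∈ τ_X ✓.
  U = {x2, x3}: f^{-1}(U) = {H} ∈ τ_X ✓.
  U = {x1, x2, x3}: f^{-1}(U) = {H, I} ∈ τ_X ✓.
Every preimage lies in τ_X, so f IS continuous.


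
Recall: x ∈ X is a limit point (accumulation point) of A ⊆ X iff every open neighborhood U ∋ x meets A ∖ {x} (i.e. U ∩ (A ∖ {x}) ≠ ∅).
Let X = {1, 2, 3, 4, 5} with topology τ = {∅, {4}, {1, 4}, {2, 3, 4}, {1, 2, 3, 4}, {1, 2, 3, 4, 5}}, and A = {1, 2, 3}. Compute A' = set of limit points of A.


A' = {2, 3, 5}

For each x ∈ X, list the open sets U ∈ τ with x ∈ U, then check whether U ∩ (A ∖ {x}) ≠ ∅ for every such U.
  x = 1: open {1, 4} ∋ x has {1, 4} ∩ (A ∖ {1}) = ∅, so x is NOT a limit point.
  x = 2: opens ∋ x are {2, 3, 4}, {1, 2, 3, 4}, {1, 2, 3, 4, 5}; each meets A ∖ {2}, so x IS a limit point.
  x = 3: opens ∋ x are {2, 3, 4}, {1, 2, 3, 4}, {1, 2, 3, 4, 5}; each meets A ∖ {3}, so x IS a limit point.
  x = 4: open {4} ∋ x has {4} ∩ (A ∖ {4}) = ∅, so x is NOT a limit point.
  x = 5: opens ∋ x are {1, 2, 3, 4, 5}; each meets A ∖ {5}, so x IS a limit point.
Collecting: A' = {2, 3, 5}.


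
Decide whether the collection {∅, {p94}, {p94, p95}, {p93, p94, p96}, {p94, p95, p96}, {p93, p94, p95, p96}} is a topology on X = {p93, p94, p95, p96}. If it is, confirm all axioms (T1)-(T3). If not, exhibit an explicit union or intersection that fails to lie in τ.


τ is NOT a topology on X.

Axiom (T1): ∅ ∈ τ? Yes; X ∈ τ? Yes.
Axiom (T2/T3): check pairwise unions and intersections of members of τ.
Counterexample for (T3): {p93, p94, p96} ∩ {p94, p95, p96} = {p94, p96} ∉ τ. Therefore τ is NOT a topology.


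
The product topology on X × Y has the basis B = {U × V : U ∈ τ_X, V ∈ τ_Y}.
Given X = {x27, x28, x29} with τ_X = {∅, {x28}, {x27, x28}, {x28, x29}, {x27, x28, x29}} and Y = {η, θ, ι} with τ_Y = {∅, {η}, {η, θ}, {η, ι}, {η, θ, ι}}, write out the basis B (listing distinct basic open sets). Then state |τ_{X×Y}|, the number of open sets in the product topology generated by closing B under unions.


Basis B = {∅ × ∅, {x28} × {η}, {x27, x28} × {η}, {x28} × {η, θ}, {x28} × {η, ι}, {x28, x29} × {η}, {x27, x28, x29} × {η}, {x28} × {η, θ, ι}, {x27, x28} × {η, θ}, {x27, x28} × {η, ι}, {x28, x29} × {η, θ}, {x28, x29} × {η, ι}, {x27, x28} × {η, θ, ι}, {x27, x28, x29} × {η, θ}, {x27, x28, x29} × {η, ι}, {x28, x29} × {η, θ, ι}, {x27, x28, x29} × {η, θ, ι}}; |τ_{X×Y}| = 48.

Enumerate products U × V with U ∈ τ_X, V ∈ τ_Y (deduplicated):
  ∅ × ∅ = {} (∅)
  {x28} × {η} = {(x28,η)}
  {x27, x28} × {η} = {(x27,η), (x28,η)}
  {x28} × {η, θ} = {(x28,η), (x28,θ)}
  {x28} × {η, ι} = {(x28,η), (x28,ι)}
  {x28, x29} × {η} = {(x28,η), (x29,η)}
  {x27, x28, x29} × {η} = {(x27,η), (x28,η), (x29,η)}
  {x28} × {η, θ, ι} = {(x28,η), (x28,θ), (x28,ι)}
  {x27, x28} × {η, θ} = {(x27,η), (x27,θ), (x28,η), (x28,θ)}
  {x27, x28} × {η, ι} = {(x27,η), (x27,ι), (x28,η), (x28,ι)}
  {x28, x29} × {η, θ} = {(x28,η), (x28,θ), (x29,η), (x29,θ)}
  {x28, x29} × {η, ι} = {(x28,η), (x28,ι), (x29,η), (x29,ι)}
  {x27, x28} × {η, θ, ι} = {(x27,η), (x27,θ), (x27,ι), (x28,η), (x28,θ), (x28,ι)}
  {x27, x28, x29} × {η, θ} = {(x27,η), (x27,θ), (x28,η), (x28,θ), (x29,η), (x29,θ)}
  {x27, x28, x29} × {η, ι} = {(x27,η), (x27,ι), (x28,η), (x28,ι), (x29,η), (x29,ι)}
  {x28, x29} × {η, θ, ι} = {(x28,η), (x28,θ), (x28,ι), (x29,η), (x29,θ), (x29,ι)}
  {x27, x28, x29} × {η, θ, ι} = {(x27,η), (x27,θ), (x27,ι), (x28,η), (x28,θ), (x28,ι), (x29,η), (x29,θ), (x29,ι)}
These 17 distinct sets form the basis B.
Close under arbitrary unions to get τ_{X×Y}; counting gives |τ_{X×Y}| = 48.


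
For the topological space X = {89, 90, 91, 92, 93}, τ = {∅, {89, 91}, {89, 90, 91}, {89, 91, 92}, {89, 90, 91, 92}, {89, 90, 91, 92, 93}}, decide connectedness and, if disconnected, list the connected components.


(X, τ) is connected.

Find clopen sets (U ∈ τ with X ∖ U ∈ τ):
  U = ∅, X ∖ U = {89, 90, 91, 92, 93} — both open, so U is clopen.
  U = {89, 90, 91, 92, 93}, X ∖ U = ∅ — both open, so U is clopen.
Only trivial clopens (∅ and X) exist, so (X, τ) is connected.
Compute connected components by grouping points that agree on all clopens:
  component: {89, 90, 91, 92, 93}


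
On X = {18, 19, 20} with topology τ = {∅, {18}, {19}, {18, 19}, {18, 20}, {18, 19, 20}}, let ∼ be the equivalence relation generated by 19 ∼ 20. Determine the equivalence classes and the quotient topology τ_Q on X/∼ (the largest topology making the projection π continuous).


X/∼ = {[18], [19=20]}; |τ_Q| = 3.

Equivalence classes: [18], [19=20].
Quotient map π: X → X/∼ sends 18 ↦ [18], 19 ↦ [19=20], 20 ↦ [19=20].
For each subset V ⊆ X/∼, compute π^{-1}(V) ⊆ X and check whether π^{-1}(V) ∈ τ. V is open in τ_Q iff π^{-1}(V) ∈ τ.
  V = {}: π^{-1}(V) = ∅ ∈ τ ✓.
  V = {[18]}: π^{-1}(V) = {18} ∈ τ ✓.
  V = {[19=20]}: π^{-1}(V) = {19, 20} ∉ τ ✗.
  V = {[18], [19=20]}: π^{-1}(V) = {18, 19, 20} ∈ τ ✓.
Open sets in the quotient: τ_Q = {{}, {[18]}, {[18], [19=20]}} (3 elements).


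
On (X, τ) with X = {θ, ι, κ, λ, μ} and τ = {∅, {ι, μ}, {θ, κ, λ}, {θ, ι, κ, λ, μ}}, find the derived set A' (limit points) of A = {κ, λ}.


A' = {θ, κ, λ}

For each x ∈ X, list the open sets U ∈ τ with x ∈ U, then check whether U ∩ (A ∖ {x}) ≠ ∅ for every such U.
  x = θ: opens ∋ x are {θ, κ, λ}, {θ, ι, κ, λ, μ}; each meets A ∖ {θ}, so x IS a limit point.
  x = ι: open {ι, μ} ∋ x has {ι, μ} ∩ (A ∖ {ι}) = ∅, so x is NOT a limit point.
  x = κ: opens ∋ x are {θ, κ, λ}, {θ, ι, κ, λ, μ}; each meets A ∖ {κ}, so x IS a limit point.
  x = λ: opens ∋ x are {θ, κ, λ}, {θ, ι, κ, λ, μ}; each meets A ∖ {λ}, so x IS a limit point.
  x = μ: open {ι, μ} ∋ x has {ι, μ} ∩ (A ∖ {μ}) = ∅, so x is NOT a limit point.
Collecting: A' = {θ, κ, λ}.


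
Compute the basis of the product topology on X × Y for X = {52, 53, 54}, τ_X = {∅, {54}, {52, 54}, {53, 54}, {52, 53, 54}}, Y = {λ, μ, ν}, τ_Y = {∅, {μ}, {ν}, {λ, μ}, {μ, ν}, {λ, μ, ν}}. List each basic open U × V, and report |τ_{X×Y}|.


Basis B = {∅ × ∅, {54} × {μ}, {54} × {ν}, {52, 54} × {μ}, {52, 54} × {ν}, {53, 54} × {μ}, {53, 54} × {ν}, {54} × {λ, μ}, {54} × {μ, ν}, {52, 53, 54} × {μ}, {52, 53, 54} × {ν}, {54} × {λ, μ, ν}, {52, 54} × {λ, μ}, {52, 54} × {μ, ν}, {53, 54} × {λ, μ}, {53, 54} × {μ, ν}, {52, 54} × {λ, μ, ν}, {52, 53, 54} × {λ, μ}, {52, 53, 54} × {μ, ν}, {53, 54} × {λ, μ, ν}, {52, 53, 54} × {λ, μ, ν}}; |τ_{X×Y}| = 70.

Enumerate products U × V with U ∈ τ_X, V ∈ τ_Y (deduplicated):
  ∅ × ∅ = {} (∅)
  {54} × {μ} = {(54,μ)}
  {54} × {ν} = {(54,ν)}
  {52, 54} × {μ} = {(52,μ), (54,μ)}
  {52, 54} × {ν} = {(52,ν), (54,ν)}
  {53, 54} × {μ} = {(53,μ), (54,μ)}
  {53, 54} × {ν} = {(53,ν), (54,ν)}
  {54} × {λ, μ} = {(54,λ), (54,μ)}
  {54} × {μ, ν} = {(54,μ), (54,ν)}
  {52, 53, 54} × {μ} = {(52,μ), (53,μ), (54,μ)}
  {52, 53, 54} × {ν} = {(52,ν), (53,ν), (54,ν)}
  {54} × {λ, μ, ν} = {(54,λ), (54,μ), (54,ν)}
  {52, 54} × {λ, μ} = {(52,λ), (52,μ), (54,λ), (54,μ)}
  {52, 54} × {μ, ν} = {(52,μ), (52,ν), (54,μ), (54,ν)}
  {53, 54} × {λ, μ} = {(53,λ), (53,μ), (54,λ), (54,μ)}
  {53, 54} × {μ, ν} = {(53,μ), (53,ν), (54,μ), (54,ν)}
  {52, 54} × {λ, μ, ν} = {(52,λ), (52,μ), (52,ν), (54,λ), (54,μ), (54,ν)}
  {52, 53, 54} × {λ, μ} = {(52,λ), (52,μ), (53,λ), (53,μ), (54,λ), (54,μ)}
  {52, 53, 54} × {μ, ν} = {(52,μ), (52,ν), (53,μ), (53,ν), (54,μ), (54,ν)}
  {53, 54} × {λ, μ, ν} = {(53,λ), (53,μ), (53,ν), (54,λ), (54,μ), (54,ν)}
  {52, 53, 54} × {λ, μ, ν} = {(52,λ), (52,μ), (52,ν), (53,λ), (53,μ), (53,ν), (54,λ), (54,μ), (54,ν)}
These 21 distinct sets form the basis B.
Close under arbitrary unions to get τ_{X×Y}; counting gives |τ_{X×Y}| = 70.


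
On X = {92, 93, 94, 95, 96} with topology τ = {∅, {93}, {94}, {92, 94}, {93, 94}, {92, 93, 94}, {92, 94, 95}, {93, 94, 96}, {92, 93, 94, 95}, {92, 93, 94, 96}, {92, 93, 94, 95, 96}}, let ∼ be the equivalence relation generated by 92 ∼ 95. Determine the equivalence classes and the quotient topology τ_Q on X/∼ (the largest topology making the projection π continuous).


X/∼ = {[92=95], [93], [94], [96]}; |τ_Q| = 8.

Equivalence classes: [92=95], [93], [94], [96].
Quotient map π: X → X/∼ sends 92 ↦ [92=95], 93 ↦ [93], 94 ↦ [94], 95 ↦ [92=95], 96 ↦ [96].
For each subset V ⊆ X/∼, compute π^{-1}(V) ⊆ X and check whether π^{-1}(V) ∈ τ. V is open in τ_Q iff π^{-1}(V) ∈ τ.
  V = {}: π^{-1}(V) = ∅ ∈ τ ✓.
  V = {[92=95]}: π^{-1}(V) = {92, 95} ∉ τ ✗.
  V = {[93]}: π^{-1}(V) = {93} ∈ τ ✓.
  V = {[92=95], [93]}: π^{-1}(V) = {92, 93, 95} ∉ τ ✗.
  V = {[94]}: π^{-1}(V) = {94} ∈ τ ✓.
  V = {[92=95], [94]}: π^{-1}(V) = {92, 94, 95} ∈ τ ✓.
  V = {[93], [94]}: π^{-1}(V) = {93, 94} ∈ τ ✓.
  V = {[92=95], [93], [94]}: π^{-1}(V) = {92, 93, 94, 95} ∈ τ ✓.
  V = {[96]}: π^{-1}(V) = {96} ∉ τ ✗.
  V = {[92=95], [96]}: π^{-1}(V) = {92, 95, 96} ∉ τ ✗.
  V = {[93], [96]}: π^{-1}(V) = {93, 96} ∉ τ ✗.
  V = {[92=95], [93], [96]}: π^{-1}(V) = {92, 93, 95, 96} ∉ τ ✗.
  V = {[94], [96]}: π^{-1}(V) = {94, 96} ∉ τ ✗.
  V = {[92=95], [94], [96]}: π^{-1}(V) = {92, 94, 95, 96} ∉ τ ✗.
  V = {[93], [94], [96]}: π^{-1}(V) = {93, 94, 96} ∈ τ ✓.
  V = {[92=95], [93], [94], [96]}: π^{-1}(V) = {92, 93, 94, 95, 96} ∈ τ ✓.
Open sets in the quotient: τ_Q = {{}, {[93]}, {[94]}, {[92=95], [94]}, {[93], [94]}, {[92=95], [93], [94]}, {[93], [94], [96]}, {[92=95], [93], [94], [96]}} (8 elements).


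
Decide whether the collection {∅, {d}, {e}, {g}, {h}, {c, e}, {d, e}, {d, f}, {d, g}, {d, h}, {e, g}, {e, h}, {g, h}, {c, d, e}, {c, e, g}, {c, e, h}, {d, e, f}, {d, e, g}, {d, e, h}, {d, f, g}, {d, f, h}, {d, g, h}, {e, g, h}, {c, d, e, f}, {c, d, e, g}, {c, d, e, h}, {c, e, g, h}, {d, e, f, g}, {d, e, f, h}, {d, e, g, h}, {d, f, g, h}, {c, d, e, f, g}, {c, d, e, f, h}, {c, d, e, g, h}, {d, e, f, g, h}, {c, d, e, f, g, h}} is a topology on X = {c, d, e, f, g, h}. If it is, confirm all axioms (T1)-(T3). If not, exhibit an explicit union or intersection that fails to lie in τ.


τ IS a topology on X.

Axiom (T1): ∅ ∈ τ? Yes; X ∈ τ? Yes.
Axiom (T2/T3): check pairwise unions and intersections of members of τ.
All pairwise intersections and unions checked — each lies in τ. Therefore τ satisfies (T1), (T2), (T3): it IS a topology on X.


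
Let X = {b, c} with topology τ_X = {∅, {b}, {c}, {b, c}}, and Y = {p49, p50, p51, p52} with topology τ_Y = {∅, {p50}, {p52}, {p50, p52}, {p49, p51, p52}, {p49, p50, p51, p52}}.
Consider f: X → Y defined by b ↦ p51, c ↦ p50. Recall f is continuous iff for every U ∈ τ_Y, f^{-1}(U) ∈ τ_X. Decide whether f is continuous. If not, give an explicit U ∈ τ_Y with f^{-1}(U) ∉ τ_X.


f IS continuous.

Compute f^{-1}(U) for each U ∈ τ_Y:
  U = ∅: f^{-1}(U) = ∅ ∈ τ_X ✓.
  U = {p50}: f^{-1}(U) = {c} ∈ τ_X ✓.
  U = {p52}: f^{-1}(U) = ∅ ∈ τ_X ✓.
  U = {p50, p52}: f^{-1}(U) = {c} ∈ τ_X ✓.
  U = {p49, p51, p52}: f^{-1}(U) = {b} ∈ τ_X ✓.
  U = {p49, p50, p51, p52}: f^{-1}(U) = {b, c} ∈ τ_X ✓.
Every preimage lies in τ_X, so f IS continuous.


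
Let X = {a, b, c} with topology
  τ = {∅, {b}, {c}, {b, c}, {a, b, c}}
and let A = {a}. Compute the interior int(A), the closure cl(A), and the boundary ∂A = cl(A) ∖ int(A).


int(A) = ∅, cl(A) = {a}, ∂A = {a}.

Closed sets in (X, τ) are complements of opens:
  closed(X, τ) = {∅, {a}, {a, b}, {a, c}, {a, b, c}}.
int(A) = ⋃ {U ∈ τ : U ⊆ A}. Opens contained in A: ∅.
Taking the union of these: int(A) = ∅.
cl(A) = ⋂ {C closed : A ⊆ C}. Closed sets containing A: {a}, {a, b}, {a, c}, {a, b, c}.
Intersecting these: cl(A) = {a}.
∂A = cl(A) ∖ int(A) = {a} ∖ ∅ = {a}.


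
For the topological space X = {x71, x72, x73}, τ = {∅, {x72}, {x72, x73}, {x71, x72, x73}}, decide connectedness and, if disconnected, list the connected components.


(X, τ) is connected.

Find clopen sets (U ∈ τ with X ∖ U ∈ τ):
  U = ∅, X ∖ U = {x71, x72, x73} — both open, so U is clopen.
  U = {x71, x72, x73}, X ∖ U = ∅ — both open, so U is clopen.
Only trivial clopens (∅ and X) exist, so (X, τ) is connected.
Compute connected components by grouping points that agree on all clopens:
  component: {x71, x72, x73}


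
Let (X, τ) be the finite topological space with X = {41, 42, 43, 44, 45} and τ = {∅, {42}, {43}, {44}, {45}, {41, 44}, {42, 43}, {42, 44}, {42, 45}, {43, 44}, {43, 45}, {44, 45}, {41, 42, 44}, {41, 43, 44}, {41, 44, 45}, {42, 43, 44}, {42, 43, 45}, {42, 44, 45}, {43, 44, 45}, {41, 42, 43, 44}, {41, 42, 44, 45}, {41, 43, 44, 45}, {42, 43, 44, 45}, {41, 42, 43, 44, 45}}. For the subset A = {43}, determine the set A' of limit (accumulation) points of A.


A' = ∅

For each x ∈ X, list the open sets U ∈ τ with x ∈ U, then check whether U ∩ (A ∖ {x}) ≠ ∅ for every such U.
  x = 41: open {41, 44} ∋ x has {41, 44} ∩ (A ∖ {41}) = ∅, so x is NOT a limit point.
  x = 42: open {42} ∋ x has {42} ∩ (A ∖ {42}) = ∅, so x is NOT a limit point.
  x = 43: open {43} ∋ x has {43} ∩ (A ∖ {43}) = ∅, so x is NOT a limit point.
  x = 44: open {44} ∋ x has {44} ∩ (A ∖ {44}) = ∅, so x is NOT a limit point.
  x = 45: open {45} ∋ x has {45} ∩ (A ∖ {45}) = ∅, so x is NOT a limit point.
Collecting: A' = ∅.


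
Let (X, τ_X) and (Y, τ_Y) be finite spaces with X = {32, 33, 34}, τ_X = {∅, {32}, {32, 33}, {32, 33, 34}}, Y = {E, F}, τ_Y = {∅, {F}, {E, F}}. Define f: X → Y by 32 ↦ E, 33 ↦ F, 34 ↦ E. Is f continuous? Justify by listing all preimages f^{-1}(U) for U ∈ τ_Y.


f is NOT continuous.

Compute f^{-1}(U) for each U ∈ τ_Y:
  U = ∅: f^{-1}(U) = ∅ ∈ τ_X ✓.
  U = {F}: f^{-1}(U) = {33} ∉ τ_X ✗.
  U = {E, F}: f^{-1}(U) = {32, 33, 34} ∈ τ_X ✓.
Found U = {F} with f^{-1}(U) = {33} not in τ_X. Therefore f is NOT continuous.


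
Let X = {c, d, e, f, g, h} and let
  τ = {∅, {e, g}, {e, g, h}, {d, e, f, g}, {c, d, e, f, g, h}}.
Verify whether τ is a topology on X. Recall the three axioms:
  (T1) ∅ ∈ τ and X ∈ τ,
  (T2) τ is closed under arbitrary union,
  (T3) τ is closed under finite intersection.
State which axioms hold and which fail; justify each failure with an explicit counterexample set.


τ is NOT a topology on X.

Axiom (T1): ∅ ∈ τ? Yes; X ∈ τ? Yes.
Axiom (T2/T3): check pairwise unions and intersections of members of τ.
Counterexample for (T2): {e, g, h} ∪ {d, e, f, g} = {d, e, f, g, h} ∉ τ. Therefore τ is NOT a topology.


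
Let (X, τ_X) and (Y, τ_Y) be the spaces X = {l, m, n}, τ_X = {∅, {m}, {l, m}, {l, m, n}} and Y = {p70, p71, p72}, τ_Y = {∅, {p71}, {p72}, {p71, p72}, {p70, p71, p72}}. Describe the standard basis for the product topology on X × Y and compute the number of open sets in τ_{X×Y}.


Basis B = {∅ × ∅, {m} × {p71}, {m} × {p72}, {l, m} × {p71}, {l, m} × {p72}, {m} × {p71, p72}, {l, m, n} × {p71}, {l, m, n} × {p72}, {m} × {p70, p71, p72}, {l, m} × {p71, p72}, {l, m} × {p70, p71, p72}, {l, m, n} × {p71, p72}, {l, m, n} × {p70, p71, p72}}; |τ_{X×Y}| = 30.

Enumerate products U × V with U ∈ τ_X, V ∈ τ_Y (deduplicated):
  ∅ × ∅ = {} (∅)
  {m} × {p71} = {(m,p71)}
  {m} × {p72} = {(m,p72)}
  {l, m} × {p71} = {(l,p71), (m,p71)}
  {l, m} × {p72} = {(l,p72), (m,p72)}
  {m} × {p71, p72} = {(m,p71), (m,p72)}
  {l, m, n} × {p71} = {(l,p71), (m,p71), (n,p71)}
  {l, m, n} × {p72} = {(l,p72), (m,p72), (n,p72)}
  {m} × {p70, p71, p72} = {(m,p70), (m,p71), (m,p72)}
  {l, m} × {p71, p72} = {(l,p71), (l,p72), (m,p71), (m,p72)}
  {l, m} × {p70, p71, p72} = {(l,p70), (l,p71), (l,p72), (m,p70), (m,p71), (m,p72)}
  {l, m, n} × {p71, p72} = {(l,p71), (l,p72), (m,p71), (m,p72), (n,p71), (n,p72)}
  {l, m, n} × {p70, p71, p72} = {(l,p70), (l,p71), (l,p72), (m,p70), (m,p71), (m,p72), (n,p70), (n,p71), (n,p72)}
These 13 distinct sets form the basis B.
Close under arbitrary unions to get τ_{X×Y}; counting gives |τ_{X×Y}| = 30.


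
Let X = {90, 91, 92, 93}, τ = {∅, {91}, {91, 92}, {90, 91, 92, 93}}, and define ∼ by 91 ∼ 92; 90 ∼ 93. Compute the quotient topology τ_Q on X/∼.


X/∼ = {[90=93], [91=92]}; |τ_Q| = 3.

Equivalence classes: [90=93], [91=92].
Quotient map π: X → X/∼ sends 90 ↦ [90=93], 91 ↦ [91=92], 92 ↦ [91=92], 93 ↦ [90=93].
For each subset V ⊆ X/∼, compute π^{-1}(V) ⊆ X and check whether π^{-1}(V) ∈ τ. V is open in τ_Q iff π^{-1}(V) ∈ τ.
  V = {}: π^{-1}(V) = ∅ ∈ τ ✓.
  V = {[90=93]}: π^{-1}(V) = {90, 93} ∉ τ ✗.
  V = {[91=92]}: π^{-1}(V) = {91, 92} ∈ τ ✓.
  V = {[90=93], [91=92]}: π^{-1}(V) = {90, 91, 92, 93} ∈ τ ✓.
Open sets in the quotient: τ_Q = {{}, {[91=92]}, {[90=93], [91=92]}} (3 elements).


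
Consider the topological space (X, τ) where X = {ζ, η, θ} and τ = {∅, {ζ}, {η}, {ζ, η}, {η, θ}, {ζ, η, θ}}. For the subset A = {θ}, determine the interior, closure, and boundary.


int(A) = ∅, cl(A) = {θ}, ∂A = {θ}.

Closed sets in (X, τ) are complements of opens:
  closed(X, τ) = {∅, {ζ}, {θ}, {ζ, θ}, {η, θ}, {ζ, η, θ}}.
int(A) = ⋃ {U ∈ τ : U ⊆ A}. Opens contained in A: ∅.
Taking the union of these: int(A) = ∅.
cl(A) = ⋂ {C closed : A ⊆ C}. Closed sets containing A: {θ}, {ζ, θ}, {η, θ}, {ζ, η, θ}.
Intersecting these: cl(A) = {θ}.
∂A = cl(A) ∖ int(A) = {θ} ∖ ∅ = {θ}.


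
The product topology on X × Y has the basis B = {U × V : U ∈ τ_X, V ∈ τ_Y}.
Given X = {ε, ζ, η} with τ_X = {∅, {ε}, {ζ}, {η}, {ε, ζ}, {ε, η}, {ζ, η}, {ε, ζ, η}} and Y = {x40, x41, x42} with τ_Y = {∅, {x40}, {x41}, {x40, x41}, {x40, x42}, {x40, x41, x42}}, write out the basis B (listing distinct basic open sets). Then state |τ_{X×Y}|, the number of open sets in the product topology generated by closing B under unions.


Basis B = {∅ × ∅, {ε} × {x40}, {ε} × {x41}, {ζ} × {x40}, {ζ} × {x41}, {η} × {x40}, {η} × {x41}, {ε} × {x40, x41}, {ε} × {x40, x42}, {ε, ζ} × {x40}, {ε, η} × {x40}, {ε, ζ} × {x41}, {ε, η} × {x41}, {ζ} × {x40, x41}, {ζ} × {x40, x42}, {ζ, η} × {x40}, {ζ, η} × {x41}, {η} × {x40, x41}, {η} × {x40, x42}, {ε} × {x40, x41, x42}, {ε, ζ, η} × {x40}, {ε, ζ, η} × {x41}, {ζ} × {x40, x41, x42}, {η} × {x40, x41, x42}, {ε, ζ} × {x40, x41}, {ε, η} × {x40, x41}, {ε, ζ} × {x40, x42}, {ε, η} × {x40, x42}, {ζ, η} × {x40, x41}, {ζ, η} × {x40, x42}, {ε, ζ} × {x40, x41, x42}, {ε, η} × {x40, x41, x42}, {ε, ζ, η} × {x40, x41}, {ε, ζ, η} × {x40, x42}, {ζ, η} × {x40, x41, x42}, {ε, ζ, η} × {x40, x41, x42}}; |τ_{X×Y}| = 216.

Enumerate products U × V with U ∈ τ_X, V ∈ τ_Y (deduplicated):
  ∅ × ∅ = {} (∅)
  {ε} × {x40} = {(ε,x40)}
  {ε} × {x41} = {(ε,x41)}
  {ζ} × {x40} = {(ζ,x40)}
  {ζ} × {x41} = {(ζ,x41)}
  {η} × {x40} = {(η,x40)}
  {η} × {x41} = {(η,x41)}
  {ε} × {x40, x41} = {(ε,x40), (ε,x41)}
  {ε} × {x40, x42} = {(ε,x40), (ε,x42)}
  {ε, ζ} × {x40} = {(ε,x40), (ζ,x40)}
  {ε, η} × {x40} = {(ε,x40), (η,x40)}
  {ε, ζ} × {x41} = {(ε,x41), (ζ,x41)}
  {ε, η} × {x41} = {(ε,x41), (η,x41)}
  {ζ} × {x40, x41} = {(ζ,x40), (ζ,x41)}
  {ζ} × {x40, x42} = {(ζ,x40), (ζ,x42)}
  {ζ, η} × {x40} = {(ζ,x40), (η,x40)}
  {ζ, η} × {x41} = {(ζ,x41), (η,x41)}
  {η} × {x40, x41} = {(η,x40), (η,x41)}
  {η} × {x40, x42} = {(η,x40), (η,x42)}
  {ε} × {x40, x41, x42} = {(ε,x40), (ε,x41), (ε,x42)}
  {ε, ζ, η} × {x40} = {(ε,x40), (ζ,x40), (η,x40)}
  {ε, ζ, η} × {x41} = {(ε,x41), (ζ,x41), (η,x41)}
  {ζ} × {x40, x41, x42} = {(ζ,x40), (ζ,x41), (ζ,x42)}
  {η} × {x40, x41, x42} = {(η,x40), (η,x41), (η,x42)}
  {ε, ζ} × {x40, x41} = {(ε,x40), (ε,x41), (ζ,x40), (ζ,x41)}
  {ε, η} × {x40, x41} = {(ε,x40), (ε,x41), (η,x40), (η,x41)}
  {ε, ζ} × {x40, x42} = {(ε,x40), (ε,x42), (ζ,x40), (ζ,x42)}
  {ε, η} × {x40, x42} = {(ε,x40), (ε,x42), (η,x40), (η,x42)}
  {ζ, η} × {x40, x41} = {(ζ,x40), (ζ,x41), (η,x40), (η,x41)}
  {ζ, η} × {x40, x42} = {(ζ,x40), (ζ,x42), (η,x40), (η,x42)}
  {ε, ζ} × {x40, x41, x42} = {(ε,x40), (ε,x41), (ε,x42), (ζ,x40), (ζ,x41), (ζ,x42)}
  {ε, η} × {x40, x41, x42} = {(ε,x40), (ε,x41), (ε,x42), (η,x40), (η,x41), (η,x42)}
  {ε, ζ, η} × {x40, x41} = {(ε,x40), (ε,x41), (ζ,x40), (ζ,x41), (η,x40), (η,x41)}
  {ε, ζ, η} × {x40, x42} = {(ε,x40), (ε,x42), (ζ,x40), (ζ,x42), (η,x40), (η,x42)}
  {ζ, η} × {x40, x41, x42} = {(ζ,x40), (ζ,x41), (ζ,x42), (η,x40), (η,x41), (η,x42)}
  {ε, ζ, η} × {x40, x41, x42} = {(ε,x40), (ε,x41), (ε,x42), (ζ,x40), (ζ,x41), (ζ,x42), (η,x40), (η,x41), (η,x42)}
These 36 distinct sets form the basis B.
Close under arbitrary unions to get τ_{X×Y}; counting gives |τ_{X×Y}| = 216.


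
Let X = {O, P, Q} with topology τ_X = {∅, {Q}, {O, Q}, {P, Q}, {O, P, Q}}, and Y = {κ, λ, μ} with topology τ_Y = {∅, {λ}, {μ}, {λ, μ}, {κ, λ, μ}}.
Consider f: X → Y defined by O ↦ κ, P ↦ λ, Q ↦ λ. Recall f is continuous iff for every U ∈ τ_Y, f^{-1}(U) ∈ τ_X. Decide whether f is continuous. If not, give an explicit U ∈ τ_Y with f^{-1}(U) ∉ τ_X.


f IS continuous.

Compute f^{-1}(U) for each U ∈ τ_Y:
  U = ∅: f^{-1}(U) = ∅ ∈ τ_X ✓.
  U = {λ}: f^{-1}(U) = {P, Q} ∈ τ_X ✓.
  U = {μ}: f^{-1}(U) = ∅ ∈ τ_X ✓.
  U = {λ, μ}: f^{-1}(U) = {P, Q} ∈ τ_X ✓.
  U = {κ, λ, μ}: f^{-1}(U) = {O, P, Q} ∈ τ_X ✓.
Every preimage lies in τ_X, so f IS continuous.


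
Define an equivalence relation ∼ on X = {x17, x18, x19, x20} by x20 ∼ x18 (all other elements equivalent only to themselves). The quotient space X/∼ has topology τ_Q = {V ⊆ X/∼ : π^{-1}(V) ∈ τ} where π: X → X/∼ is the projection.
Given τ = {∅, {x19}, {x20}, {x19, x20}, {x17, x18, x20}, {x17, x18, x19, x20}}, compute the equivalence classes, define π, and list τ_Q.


X/∼ = {[x17], [x18=x20], [x19]}; |τ_Q| = 4.

Equivalence classes: [x17], [x18=x20], [x19].
Quotient map π: X → X/∼ sends x17 ↦ [x17], x18 ↦ [x18=x20], x19 ↦ [x19], x20 ↦ [x18=x20].
For each subset V ⊆ X/∼, compute π^{-1}(V) ⊆ X and check whether π^{-1}(V) ∈ τ. V is open in τ_Q iff π^{-1}(V) ∈ τ.
  V = {}: π^{-1}(V) = ∅ ∈ τ ✓.
  V = {[x17]}: π^{-1}(V) = {x17} ∉ τ ✗.
  V = {[x18=x20]}: π^{-1}(V) = {x18, x20} ∉ τ ✗.
  V = {[x17], [x18=x20]}: π^{-1}(V) = {x17, x18, x20} ∈ τ ✓.
  V = {[x19]}: π^{-1}(V) = {x19} ∈ τ ✓.
  V = {[x17], [x19]}: π^{-1}(V) = {x17, x19} ∉ τ ✗.
  V = {[x18=x20], [x19]}: π^{-1}(V) = {x18, x19, x20} ∉ τ ✗.
  V = {[x17], [x18=x20], [x19]}: π^{-1}(V) = {x17, x18, x19, x20} ∈ τ ✓.
Open sets in the quotient: τ_Q = {{}, {[x17], [x18=x20]}, {[x19]}, {[x17], [x18=x20], [x19]}} (4 elements).


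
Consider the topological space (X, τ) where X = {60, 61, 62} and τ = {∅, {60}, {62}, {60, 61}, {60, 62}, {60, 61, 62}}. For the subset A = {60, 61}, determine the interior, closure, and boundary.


int(A) = {60, 61}, cl(A) = {60, 61}, ∂A = ∅.

Closed sets in (X, τ) are complements of opens:
  closed(X, τ) = {∅, {61}, {62}, {60, 61}, {61, 62}, {60, 61, 62}}.
int(A) = ⋃ {U ∈ τ : U ⊆ A}. Opens contained in A: ∅, {60}, {60, 61}.
Taking the union of these: int(A) = {60, 61}.
cl(A) = ⋂ {C closed : A ⊆ C}. Closed sets containing A: {60, 61}, {60, 61, 62}.
Intersecting these: cl(A) = {60, 61}.
∂A = cl(A) ∖ int(A) = {60, 61} ∖ {60, 61} = ∅.
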